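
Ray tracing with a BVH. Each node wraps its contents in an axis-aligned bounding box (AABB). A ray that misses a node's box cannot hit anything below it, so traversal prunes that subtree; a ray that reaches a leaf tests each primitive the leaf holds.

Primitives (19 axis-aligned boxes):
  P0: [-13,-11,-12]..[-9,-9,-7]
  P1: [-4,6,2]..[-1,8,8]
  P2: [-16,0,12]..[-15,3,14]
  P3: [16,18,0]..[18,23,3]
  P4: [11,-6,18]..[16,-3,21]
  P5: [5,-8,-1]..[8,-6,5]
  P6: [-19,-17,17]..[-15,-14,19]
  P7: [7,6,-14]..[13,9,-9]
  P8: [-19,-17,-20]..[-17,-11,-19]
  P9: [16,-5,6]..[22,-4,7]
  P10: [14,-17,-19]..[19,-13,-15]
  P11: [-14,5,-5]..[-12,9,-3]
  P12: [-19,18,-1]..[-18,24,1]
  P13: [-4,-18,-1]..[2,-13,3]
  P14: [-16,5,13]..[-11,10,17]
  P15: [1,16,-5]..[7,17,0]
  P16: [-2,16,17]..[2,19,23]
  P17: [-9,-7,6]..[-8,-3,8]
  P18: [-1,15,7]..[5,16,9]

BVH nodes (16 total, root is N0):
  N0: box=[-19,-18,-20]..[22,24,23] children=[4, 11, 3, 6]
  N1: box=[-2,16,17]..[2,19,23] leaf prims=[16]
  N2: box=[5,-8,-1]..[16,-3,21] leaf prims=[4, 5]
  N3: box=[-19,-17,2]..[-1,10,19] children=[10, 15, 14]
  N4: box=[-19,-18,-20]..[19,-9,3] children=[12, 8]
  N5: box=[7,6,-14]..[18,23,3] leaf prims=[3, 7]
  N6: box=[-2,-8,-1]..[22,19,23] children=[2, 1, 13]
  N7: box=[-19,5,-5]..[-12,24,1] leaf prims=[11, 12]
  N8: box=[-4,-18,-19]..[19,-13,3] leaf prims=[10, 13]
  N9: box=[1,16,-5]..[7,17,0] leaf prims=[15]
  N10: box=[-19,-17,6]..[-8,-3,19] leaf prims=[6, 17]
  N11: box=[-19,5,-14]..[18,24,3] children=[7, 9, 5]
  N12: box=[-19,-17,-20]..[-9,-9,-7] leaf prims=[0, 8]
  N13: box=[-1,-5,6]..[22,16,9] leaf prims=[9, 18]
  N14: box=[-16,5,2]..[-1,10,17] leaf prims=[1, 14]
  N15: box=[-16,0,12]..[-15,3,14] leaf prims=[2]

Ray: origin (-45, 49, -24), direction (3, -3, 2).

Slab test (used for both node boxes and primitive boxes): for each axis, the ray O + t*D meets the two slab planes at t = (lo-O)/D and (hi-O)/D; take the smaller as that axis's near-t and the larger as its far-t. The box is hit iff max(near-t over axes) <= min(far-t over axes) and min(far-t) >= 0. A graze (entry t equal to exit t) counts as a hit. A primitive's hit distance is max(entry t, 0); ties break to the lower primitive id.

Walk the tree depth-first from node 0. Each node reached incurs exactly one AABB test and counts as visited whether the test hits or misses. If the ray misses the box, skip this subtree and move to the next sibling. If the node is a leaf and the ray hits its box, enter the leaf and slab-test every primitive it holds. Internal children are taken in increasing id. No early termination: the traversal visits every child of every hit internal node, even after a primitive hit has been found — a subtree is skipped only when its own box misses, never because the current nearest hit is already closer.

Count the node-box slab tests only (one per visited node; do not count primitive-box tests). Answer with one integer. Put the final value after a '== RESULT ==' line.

Walk:
N0 x:[26/3,67/3] y:[25/3,67/3] z:[2,47/2] -> hit [26/3,67/3], descend [3, 4, 6, 11]
  N3 x:[26/3,44/3] y:[13,22] z:[13,43/2] -> hit [13,44/3], descend [10, 14, 15]
    N10 x:[26/3,37/3] y:[52/3,22] z:[15,43/2] -> miss, prune
    N14 x:[29/3,44/3] y:[13,44/3] z:[13,41/2] -> hit [13,44/3] leaf, test {P1@t=41/3, P14(miss)}
    N15 x:[29/3,10] y:[46/3,49/3] z:[18,19] -> miss, prune
  N4 x:[26/3,64/3] y:[58/3,67/3] z:[2,27/2] -> miss, prune
  N6 x:[43/3,67/3] y:[10,19] z:[23/2,47/2] -> hit [43/3,19], descend [1, 2, 13]
    N1 x:[43/3,47/3] y:[10,11] z:[41/2,47/2] -> miss, prune
    N2 x:[50/3,61/3] y:[52/3,19] z:[23/2,45/2] -> hit [52/3,19] leaf, test {P4(miss), P5(miss)}
    N13 x:[44/3,67/3] y:[11,18] z:[15,33/2] -> hit [15,33/2] leaf, test {P9(miss), P18(miss)}
  N11 x:[26/3,21] y:[25/3,44/3] z:[5,27/2] -> hit [26/3,27/2], descend [5, 7, 9]
    N5 x:[52/3,21] y:[26/3,43/3] z:[5,27/2] -> miss, prune
    N7 x:[26/3,11] y:[25/3,44/3] z:[19/2,25/2] -> hit [19/2,11] leaf, test {P11(miss), P12(miss)}
    N9 x:[46/3,52/3] y:[32/3,11] z:[19/2,12] -> miss, prune

Summary -> nodes [0, 3, 10, 14, 15, 4, 6, 1, 2, 13, 11, 5, 7, 9]; box-tests=14; leaf-entries=4; first=P1

== RESULT ==
14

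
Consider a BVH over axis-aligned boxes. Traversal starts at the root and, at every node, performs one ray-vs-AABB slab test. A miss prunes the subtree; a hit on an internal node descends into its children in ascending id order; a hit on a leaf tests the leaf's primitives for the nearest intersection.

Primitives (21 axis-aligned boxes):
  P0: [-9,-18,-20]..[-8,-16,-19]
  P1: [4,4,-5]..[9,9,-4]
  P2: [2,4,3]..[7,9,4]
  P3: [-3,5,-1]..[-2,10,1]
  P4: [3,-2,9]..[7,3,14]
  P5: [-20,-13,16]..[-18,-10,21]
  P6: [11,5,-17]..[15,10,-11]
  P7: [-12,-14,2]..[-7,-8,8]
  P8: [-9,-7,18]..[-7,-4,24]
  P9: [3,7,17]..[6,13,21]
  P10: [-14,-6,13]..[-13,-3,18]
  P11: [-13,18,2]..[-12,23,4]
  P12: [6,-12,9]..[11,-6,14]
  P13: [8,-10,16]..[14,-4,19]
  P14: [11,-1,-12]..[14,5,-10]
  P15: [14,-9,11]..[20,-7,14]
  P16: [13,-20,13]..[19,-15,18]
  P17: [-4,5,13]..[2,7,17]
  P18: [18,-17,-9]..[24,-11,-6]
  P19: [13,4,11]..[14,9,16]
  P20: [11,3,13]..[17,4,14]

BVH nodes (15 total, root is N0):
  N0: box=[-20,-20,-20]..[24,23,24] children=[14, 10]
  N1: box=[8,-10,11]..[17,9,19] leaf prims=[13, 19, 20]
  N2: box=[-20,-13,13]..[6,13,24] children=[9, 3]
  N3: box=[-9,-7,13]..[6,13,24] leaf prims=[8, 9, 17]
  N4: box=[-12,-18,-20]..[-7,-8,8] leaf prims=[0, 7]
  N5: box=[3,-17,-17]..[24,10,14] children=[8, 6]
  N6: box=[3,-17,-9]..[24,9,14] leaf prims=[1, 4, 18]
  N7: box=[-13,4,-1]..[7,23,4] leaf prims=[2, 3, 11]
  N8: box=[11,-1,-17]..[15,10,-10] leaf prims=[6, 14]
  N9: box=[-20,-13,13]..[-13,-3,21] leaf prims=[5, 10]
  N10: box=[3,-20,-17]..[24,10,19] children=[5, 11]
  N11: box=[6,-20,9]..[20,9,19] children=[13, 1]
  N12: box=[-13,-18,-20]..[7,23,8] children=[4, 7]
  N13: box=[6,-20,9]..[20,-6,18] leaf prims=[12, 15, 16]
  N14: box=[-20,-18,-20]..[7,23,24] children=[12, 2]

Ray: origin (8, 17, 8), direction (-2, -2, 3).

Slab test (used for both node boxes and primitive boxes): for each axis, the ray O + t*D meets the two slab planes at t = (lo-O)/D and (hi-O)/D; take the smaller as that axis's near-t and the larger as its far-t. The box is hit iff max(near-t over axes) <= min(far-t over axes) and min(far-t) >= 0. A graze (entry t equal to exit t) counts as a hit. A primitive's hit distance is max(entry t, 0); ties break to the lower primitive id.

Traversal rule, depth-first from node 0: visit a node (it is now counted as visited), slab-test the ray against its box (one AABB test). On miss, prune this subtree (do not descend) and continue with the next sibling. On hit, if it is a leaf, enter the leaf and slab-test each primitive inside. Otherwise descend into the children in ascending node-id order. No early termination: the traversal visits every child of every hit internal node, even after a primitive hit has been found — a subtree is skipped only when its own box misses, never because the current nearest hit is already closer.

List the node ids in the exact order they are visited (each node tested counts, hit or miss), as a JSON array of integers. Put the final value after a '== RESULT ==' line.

Walk:
N0 x:[-8,14] y:[-3,37/2] z:[-28/3,16/3] -> hit [-3,16/3], descend [10, 14]
  N10 x:[-8,5/2] y:[7/2,37/2] z:[-25/3,11/3] -> miss, prune
  N14 x:[1/2,14] y:[-3,35/2] z:[-28/3,16/3] -> hit [1/2,16/3], descend [2, 12]
    N2 x:[1,14] y:[2,15] z:[5/3,16/3] -> hit [2,16/3], descend [3, 9]
      N3 x:[1,17/2] y:[2,12] z:[5/3,16/3] -> hit [2,16/3] leaf, test {P8(miss), P9(miss), P17(miss)}
      N9 x:[21/2,14] y:[10,15] z:[5/3,13/3] -> miss, prune
    N12 x:[1/2,21/2] y:[-3,35/2] z:[-28/3,0] -> miss, prune

order=[0, 10, 14, 2, 3, 9, 12]  |boxes|=7  |leaves|=1  hit=miss

== RESULT ==
[0, 10, 14, 2, 3, 9, 12]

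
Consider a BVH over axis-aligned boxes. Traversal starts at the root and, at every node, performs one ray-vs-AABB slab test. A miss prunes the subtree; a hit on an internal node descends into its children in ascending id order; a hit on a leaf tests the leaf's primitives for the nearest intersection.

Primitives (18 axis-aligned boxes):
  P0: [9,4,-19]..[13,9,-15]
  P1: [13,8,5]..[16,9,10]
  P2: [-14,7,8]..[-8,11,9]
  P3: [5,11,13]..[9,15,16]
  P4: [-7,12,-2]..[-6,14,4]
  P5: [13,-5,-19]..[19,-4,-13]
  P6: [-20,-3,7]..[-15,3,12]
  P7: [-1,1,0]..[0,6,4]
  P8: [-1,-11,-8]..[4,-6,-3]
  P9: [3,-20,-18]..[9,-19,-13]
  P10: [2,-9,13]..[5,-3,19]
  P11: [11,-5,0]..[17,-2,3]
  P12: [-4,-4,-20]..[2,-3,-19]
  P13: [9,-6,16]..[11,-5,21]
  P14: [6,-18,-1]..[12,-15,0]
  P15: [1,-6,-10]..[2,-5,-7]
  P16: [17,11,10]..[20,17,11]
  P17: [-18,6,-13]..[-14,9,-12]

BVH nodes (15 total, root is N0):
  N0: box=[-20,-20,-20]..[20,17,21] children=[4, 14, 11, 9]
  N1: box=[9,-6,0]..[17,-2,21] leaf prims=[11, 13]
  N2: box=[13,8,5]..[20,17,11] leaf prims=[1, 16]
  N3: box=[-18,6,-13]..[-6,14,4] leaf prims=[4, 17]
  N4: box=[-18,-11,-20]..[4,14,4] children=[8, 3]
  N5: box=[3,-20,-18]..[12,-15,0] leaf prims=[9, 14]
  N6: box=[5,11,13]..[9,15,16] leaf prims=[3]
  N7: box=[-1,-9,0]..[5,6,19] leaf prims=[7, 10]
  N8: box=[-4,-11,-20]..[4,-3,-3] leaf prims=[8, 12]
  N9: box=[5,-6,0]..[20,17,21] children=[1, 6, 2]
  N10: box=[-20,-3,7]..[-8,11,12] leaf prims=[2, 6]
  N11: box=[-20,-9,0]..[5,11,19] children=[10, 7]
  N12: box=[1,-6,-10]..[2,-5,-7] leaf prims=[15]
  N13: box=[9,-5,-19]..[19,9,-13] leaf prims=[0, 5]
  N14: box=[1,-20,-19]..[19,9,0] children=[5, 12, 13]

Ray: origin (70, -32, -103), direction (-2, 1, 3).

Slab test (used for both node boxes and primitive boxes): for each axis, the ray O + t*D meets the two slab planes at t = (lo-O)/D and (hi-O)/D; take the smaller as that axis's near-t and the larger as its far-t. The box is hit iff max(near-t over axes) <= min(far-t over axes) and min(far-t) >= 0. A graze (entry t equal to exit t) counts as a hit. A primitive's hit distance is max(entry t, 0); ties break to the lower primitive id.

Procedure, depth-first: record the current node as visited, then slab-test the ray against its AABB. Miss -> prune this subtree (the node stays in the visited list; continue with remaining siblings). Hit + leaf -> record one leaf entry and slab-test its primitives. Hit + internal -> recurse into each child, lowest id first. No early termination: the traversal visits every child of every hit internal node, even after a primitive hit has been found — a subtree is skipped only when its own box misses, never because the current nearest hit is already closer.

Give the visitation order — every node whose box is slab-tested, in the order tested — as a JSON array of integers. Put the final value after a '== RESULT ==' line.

Traverse from the root:
N0 x:[25,45] y:[12,49] z:[83/3,124/3] -> hit [83/3,124/3], descend [4, 9, 11, 14]
  N4 x:[33,44] y:[21,46] z:[83/3,107/3] -> hit [33,107/3], descend [3, 8]
    N3 x:[38,44] y:[38,46] z:[30,107/3] -> miss, prune
    N8 x:[33,37] y:[21,29] z:[83/3,100/3] -> miss, prune
  N9 x:[25,65/2] y:[26,49] z:[103/3,124/3] -> miss, prune
  N11 x:[65/2,45] y:[23,43] z:[103/3,122/3] -> hit [103/3,122/3], descend [7, 10]
    N7 x:[65/2,71/2] y:[23,38] z:[103/3,122/3] -> hit [103/3,71/2] leaf, test {P7@t=35, P10(miss)}
    N10 x:[39,45] y:[29,43] z:[110/3,115/3] -> miss, prune
  N14 x:[51/2,69/2] y:[12,41] z:[28,103/3] -> hit [28,103/3], descend [5, 12, 13]
    N5 x:[29,67/2] y:[12,17] z:[85/3,103/3] -> miss, prune
    N12 x:[34,69/2] y:[26,27] z:[31,32] -> miss, prune
    N13 x:[51/2,61/2] y:[27,41] z:[28,30] -> hit [28,30] leaf, test {P0(miss), P5@t=28}

12 AABB tests over nodes [0, 4, 3, 8, 9, 11, 7, 10, 14, 5, 12, 13]; 2 leaves entered; closest P5.

== RESULT ==
[0, 4, 3, 8, 9, 11, 7, 10, 14, 5, 12, 13]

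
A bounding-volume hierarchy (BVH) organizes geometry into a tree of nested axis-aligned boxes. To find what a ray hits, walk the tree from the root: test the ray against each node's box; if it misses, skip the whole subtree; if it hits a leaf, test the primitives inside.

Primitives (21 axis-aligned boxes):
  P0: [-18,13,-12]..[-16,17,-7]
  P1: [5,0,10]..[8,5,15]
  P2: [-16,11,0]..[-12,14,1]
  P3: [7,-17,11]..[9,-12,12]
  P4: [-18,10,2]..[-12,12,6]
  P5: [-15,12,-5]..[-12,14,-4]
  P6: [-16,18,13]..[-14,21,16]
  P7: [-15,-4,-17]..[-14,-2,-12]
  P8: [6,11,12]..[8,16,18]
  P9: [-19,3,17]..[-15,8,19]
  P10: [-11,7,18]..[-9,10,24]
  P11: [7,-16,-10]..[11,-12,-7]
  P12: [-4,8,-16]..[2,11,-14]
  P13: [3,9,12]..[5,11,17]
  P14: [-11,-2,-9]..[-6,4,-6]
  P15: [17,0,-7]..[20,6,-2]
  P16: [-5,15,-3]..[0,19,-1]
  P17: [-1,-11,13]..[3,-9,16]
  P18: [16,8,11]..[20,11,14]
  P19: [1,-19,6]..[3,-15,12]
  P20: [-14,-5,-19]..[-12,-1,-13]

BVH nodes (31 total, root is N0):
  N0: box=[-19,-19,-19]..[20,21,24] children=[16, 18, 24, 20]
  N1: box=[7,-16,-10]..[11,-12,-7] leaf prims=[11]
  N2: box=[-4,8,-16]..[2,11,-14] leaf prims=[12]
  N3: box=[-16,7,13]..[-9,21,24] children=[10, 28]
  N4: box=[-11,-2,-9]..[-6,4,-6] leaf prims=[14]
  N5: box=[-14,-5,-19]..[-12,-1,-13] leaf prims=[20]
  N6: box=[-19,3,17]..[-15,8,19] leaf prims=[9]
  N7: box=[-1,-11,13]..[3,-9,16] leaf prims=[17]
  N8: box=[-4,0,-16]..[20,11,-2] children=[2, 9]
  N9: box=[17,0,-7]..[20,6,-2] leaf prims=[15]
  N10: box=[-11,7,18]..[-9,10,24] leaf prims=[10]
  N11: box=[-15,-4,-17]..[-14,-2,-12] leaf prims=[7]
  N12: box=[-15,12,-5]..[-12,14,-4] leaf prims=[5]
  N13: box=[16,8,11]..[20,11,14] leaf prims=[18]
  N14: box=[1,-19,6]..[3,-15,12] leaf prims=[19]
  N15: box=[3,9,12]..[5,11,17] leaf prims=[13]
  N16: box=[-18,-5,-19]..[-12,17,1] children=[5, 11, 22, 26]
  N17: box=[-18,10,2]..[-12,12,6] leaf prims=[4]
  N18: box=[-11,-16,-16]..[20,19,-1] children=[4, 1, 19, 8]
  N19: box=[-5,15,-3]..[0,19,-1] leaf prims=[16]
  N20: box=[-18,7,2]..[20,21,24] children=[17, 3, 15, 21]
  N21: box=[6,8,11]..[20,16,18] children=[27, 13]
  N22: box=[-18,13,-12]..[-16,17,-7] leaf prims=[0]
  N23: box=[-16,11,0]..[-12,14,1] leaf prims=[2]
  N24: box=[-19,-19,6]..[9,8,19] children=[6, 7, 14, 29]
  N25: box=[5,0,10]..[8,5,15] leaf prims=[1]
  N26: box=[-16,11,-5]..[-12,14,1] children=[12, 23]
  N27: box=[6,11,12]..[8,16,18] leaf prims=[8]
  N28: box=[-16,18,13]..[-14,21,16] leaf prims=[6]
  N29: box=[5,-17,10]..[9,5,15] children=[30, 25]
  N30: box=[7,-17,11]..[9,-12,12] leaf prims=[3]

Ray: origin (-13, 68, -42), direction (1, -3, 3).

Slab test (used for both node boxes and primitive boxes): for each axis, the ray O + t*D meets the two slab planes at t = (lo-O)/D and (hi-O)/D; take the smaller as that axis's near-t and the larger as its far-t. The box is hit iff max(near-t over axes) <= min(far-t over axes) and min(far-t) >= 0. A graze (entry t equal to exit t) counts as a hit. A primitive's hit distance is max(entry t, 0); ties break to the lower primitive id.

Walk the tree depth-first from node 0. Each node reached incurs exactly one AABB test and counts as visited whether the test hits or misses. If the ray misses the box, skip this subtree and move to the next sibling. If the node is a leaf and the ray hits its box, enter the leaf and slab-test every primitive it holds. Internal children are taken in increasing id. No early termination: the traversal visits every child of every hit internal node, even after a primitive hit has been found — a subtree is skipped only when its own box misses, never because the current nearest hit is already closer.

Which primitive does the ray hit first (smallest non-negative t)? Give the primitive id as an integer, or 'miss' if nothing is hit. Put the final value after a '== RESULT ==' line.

Walk:
N0 x:[-6,33] y:[47/3,29] z:[23/3,22] -> hit [47/3,22], descend [16, 18, 20, 24]
  N16 x:[-5,1] y:[17,73/3] z:[23/3,43/3] -> miss, prune
  N18 x:[2,33] y:[49/3,28] z:[26/3,41/3] -> miss, prune
  N20 x:[-5,33] y:[47/3,61/3] z:[44/3,22] -> hit [47/3,61/3], descend [3, 15, 17, 21]
    N3 x:[-3,4] y:[47/3,61/3] z:[55/3,22] -> miss, prune
    N15 x:[16,18] y:[19,59/3] z:[18,59/3] -> miss, prune
    N17 x:[-5,1] y:[56/3,58/3] z:[44/3,16] -> miss, prune
    N21 x:[19,33] y:[52/3,20] z:[53/3,20] -> hit [19,20], descend [13, 27]
      N13 x:[29,33] y:[19,20] z:[53/3,56/3] -> miss, prune
      N27 x:[19,21] y:[52/3,19] z:[18,20] -> hit [19,19] leaf, test {P8@t=19}
  N24 x:[-6,22] y:[20,29] z:[16,61/3] -> hit [20,61/3], descend [6, 7, 14, 29]
    N6 x:[-6,-2] y:[20,65/3] z:[59/3,61/3] -> miss, prune
    N7 x:[12,16] y:[77/3,79/3] z:[55/3,58/3] -> miss, prune
    N14 x:[14,16] y:[83/3,29] z:[16,18] -> miss, prune
    N29 x:[18,22] y:[21,85/3] z:[52/3,19] -> miss, prune

Visited [0, 16, 18, 20, 3, 15, 17, 21, 13, 27, 24, 6, 7, 14, 29]. Tests: 15 box, 1 leaf. Nearest: P8.

== RESULT ==
8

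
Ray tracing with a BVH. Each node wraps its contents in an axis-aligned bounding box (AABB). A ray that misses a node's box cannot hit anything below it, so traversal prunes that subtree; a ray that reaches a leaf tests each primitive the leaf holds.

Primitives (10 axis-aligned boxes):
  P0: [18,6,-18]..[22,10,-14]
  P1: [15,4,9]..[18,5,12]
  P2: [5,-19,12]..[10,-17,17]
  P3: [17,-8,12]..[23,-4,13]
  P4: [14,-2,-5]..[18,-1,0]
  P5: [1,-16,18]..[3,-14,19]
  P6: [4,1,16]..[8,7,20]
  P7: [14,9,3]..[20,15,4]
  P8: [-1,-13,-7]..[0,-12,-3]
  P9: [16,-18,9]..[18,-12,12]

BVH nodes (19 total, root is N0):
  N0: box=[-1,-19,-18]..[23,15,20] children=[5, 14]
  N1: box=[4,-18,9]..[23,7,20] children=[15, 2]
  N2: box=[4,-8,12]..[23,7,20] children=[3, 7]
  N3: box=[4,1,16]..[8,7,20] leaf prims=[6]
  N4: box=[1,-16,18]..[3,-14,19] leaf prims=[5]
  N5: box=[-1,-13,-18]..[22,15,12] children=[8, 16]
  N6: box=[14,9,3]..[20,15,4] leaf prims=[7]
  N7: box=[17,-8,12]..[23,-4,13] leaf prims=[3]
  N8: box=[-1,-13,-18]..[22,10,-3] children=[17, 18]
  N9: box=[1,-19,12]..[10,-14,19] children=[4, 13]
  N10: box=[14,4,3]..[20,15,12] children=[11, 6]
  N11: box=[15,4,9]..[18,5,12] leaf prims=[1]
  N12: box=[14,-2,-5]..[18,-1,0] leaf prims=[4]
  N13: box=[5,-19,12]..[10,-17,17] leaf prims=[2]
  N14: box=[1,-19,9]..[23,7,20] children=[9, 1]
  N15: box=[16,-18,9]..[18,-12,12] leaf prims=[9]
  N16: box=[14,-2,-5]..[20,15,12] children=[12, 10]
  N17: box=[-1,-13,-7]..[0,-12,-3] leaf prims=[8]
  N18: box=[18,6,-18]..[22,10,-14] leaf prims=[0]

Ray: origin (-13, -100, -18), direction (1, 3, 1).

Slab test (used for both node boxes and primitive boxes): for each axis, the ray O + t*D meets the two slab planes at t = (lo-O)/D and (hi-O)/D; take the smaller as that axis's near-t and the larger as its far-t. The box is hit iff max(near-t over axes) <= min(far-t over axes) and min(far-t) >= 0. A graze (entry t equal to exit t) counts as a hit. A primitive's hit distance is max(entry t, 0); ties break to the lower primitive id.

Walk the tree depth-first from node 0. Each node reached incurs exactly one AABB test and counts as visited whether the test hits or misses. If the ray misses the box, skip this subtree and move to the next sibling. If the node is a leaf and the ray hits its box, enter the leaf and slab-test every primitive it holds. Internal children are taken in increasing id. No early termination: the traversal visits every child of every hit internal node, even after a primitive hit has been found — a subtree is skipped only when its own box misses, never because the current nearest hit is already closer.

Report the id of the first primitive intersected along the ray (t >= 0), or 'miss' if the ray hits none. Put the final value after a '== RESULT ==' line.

Trace the traversal:
N0 x:[12,36] y:[27,115/3] z:[0,38] -> hit [27,36], descend [5, 14]
  N5 x:[12,35] y:[29,115/3] z:[0,30] -> hit [29,30], descend [8, 16]
    N8 x:[12,35] y:[29,110/3] z:[0,15] -> miss, prune
    N16 x:[27,33] y:[98/3,115/3] z:[13,30] -> miss, prune
  N14 x:[14,36] y:[27,107/3] z:[27,38] -> hit [27,107/3], descend [1, 9]
    N1 x:[17,36] y:[82/3,107/3] z:[27,38] -> hit [82/3,107/3], descend [2, 15]
      N2 x:[17,36] y:[92/3,107/3] z:[30,38] -> hit [92/3,107/3], descend [3, 7]
        N3 x:[17,21] y:[101/3,107/3] z:[34,38] -> miss, prune
        N7 x:[30,36] y:[92/3,32] z:[30,31] -> hit [92/3,31] leaf, test {P3@t=92/3}
      N15 x:[29,31] y:[82/3,88/3] z:[27,30] -> hit [29,88/3] leaf, test {P9@t=29}
    N9 x:[14,23] y:[27,86/3] z:[30,37] -> miss, prune

Visited [0, 5, 8, 16, 14, 1, 2, 3, 7, 15, 9]. Tests: 11 box, 2 leaf. Nearest: P9.

== RESULT ==
9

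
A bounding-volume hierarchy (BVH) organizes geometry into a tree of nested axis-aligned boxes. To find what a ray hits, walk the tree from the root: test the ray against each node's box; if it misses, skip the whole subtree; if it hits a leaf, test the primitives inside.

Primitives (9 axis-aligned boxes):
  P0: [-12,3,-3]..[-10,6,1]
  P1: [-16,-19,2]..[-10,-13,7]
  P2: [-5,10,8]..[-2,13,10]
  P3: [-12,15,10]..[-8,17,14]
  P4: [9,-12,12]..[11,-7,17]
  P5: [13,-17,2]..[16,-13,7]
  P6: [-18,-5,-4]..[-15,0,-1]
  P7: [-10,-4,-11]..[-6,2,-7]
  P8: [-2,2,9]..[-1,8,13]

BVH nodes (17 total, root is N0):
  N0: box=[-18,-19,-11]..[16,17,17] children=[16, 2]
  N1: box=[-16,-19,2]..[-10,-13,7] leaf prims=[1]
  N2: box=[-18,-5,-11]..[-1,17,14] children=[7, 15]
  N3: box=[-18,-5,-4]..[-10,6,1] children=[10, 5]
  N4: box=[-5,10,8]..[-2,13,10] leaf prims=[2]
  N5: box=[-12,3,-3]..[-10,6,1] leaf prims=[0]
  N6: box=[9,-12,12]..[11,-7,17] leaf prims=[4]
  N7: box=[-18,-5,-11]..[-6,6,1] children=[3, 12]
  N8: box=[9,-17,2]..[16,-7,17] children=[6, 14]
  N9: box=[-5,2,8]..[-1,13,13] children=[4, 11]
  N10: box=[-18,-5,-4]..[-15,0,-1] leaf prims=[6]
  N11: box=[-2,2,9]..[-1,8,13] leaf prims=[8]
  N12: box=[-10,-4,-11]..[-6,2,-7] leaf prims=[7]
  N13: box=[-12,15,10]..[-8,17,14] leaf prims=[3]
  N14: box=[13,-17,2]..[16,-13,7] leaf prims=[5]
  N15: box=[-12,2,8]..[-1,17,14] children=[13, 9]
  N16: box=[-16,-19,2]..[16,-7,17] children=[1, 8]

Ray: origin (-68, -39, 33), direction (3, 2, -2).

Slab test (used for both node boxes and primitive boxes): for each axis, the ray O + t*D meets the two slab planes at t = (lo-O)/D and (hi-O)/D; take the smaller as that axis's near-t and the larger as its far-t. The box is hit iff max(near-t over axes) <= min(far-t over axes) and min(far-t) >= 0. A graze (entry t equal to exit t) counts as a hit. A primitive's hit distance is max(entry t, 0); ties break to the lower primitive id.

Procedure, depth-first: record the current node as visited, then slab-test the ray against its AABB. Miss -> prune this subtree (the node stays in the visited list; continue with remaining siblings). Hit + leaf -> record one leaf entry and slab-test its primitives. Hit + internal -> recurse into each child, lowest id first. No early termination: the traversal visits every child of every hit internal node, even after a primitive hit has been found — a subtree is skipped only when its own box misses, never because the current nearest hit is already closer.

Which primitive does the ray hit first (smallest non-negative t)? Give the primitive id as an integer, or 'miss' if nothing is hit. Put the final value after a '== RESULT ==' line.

Trace the traversal:
N0 x:[50/3,28] y:[10,28] z:[8,22] -> hit [50/3,22], descend [2, 16]
  N2 x:[50/3,67/3] y:[17,28] z:[19/2,22] -> hit [17,22], descend [7, 15]
    N7 x:[50/3,62/3] y:[17,45/2] z:[16,22] -> hit [17,62/3], descend [3, 12]
      N3 x:[50/3,58/3] y:[17,45/2] z:[16,37/2] -> hit [17,37/2], descend [5, 10]
        N5 x:[56/3,58/3] y:[21,45/2] z:[16,18] -> miss, prune
        N10 x:[50/3,53/3] y:[17,39/2] z:[17,37/2] -> hit [17,53/3] leaf, test {P6@t=17}
      N12 x:[58/3,62/3] y:[35/2,41/2] z:[20,22] -> hit [20,41/2] leaf, test {P7@t=20}
    N15 x:[56/3,67/3] y:[41/2,28] z:[19/2,25/2] -> miss, prune
  N16 x:[52/3,28] y:[10,16] z:[8,31/2] -> miss, prune

9 AABB tests over nodes [0, 2, 7, 3, 5, 10, 12, 15, 16]; 2 leaves entered; closest P6.

== RESULT ==
6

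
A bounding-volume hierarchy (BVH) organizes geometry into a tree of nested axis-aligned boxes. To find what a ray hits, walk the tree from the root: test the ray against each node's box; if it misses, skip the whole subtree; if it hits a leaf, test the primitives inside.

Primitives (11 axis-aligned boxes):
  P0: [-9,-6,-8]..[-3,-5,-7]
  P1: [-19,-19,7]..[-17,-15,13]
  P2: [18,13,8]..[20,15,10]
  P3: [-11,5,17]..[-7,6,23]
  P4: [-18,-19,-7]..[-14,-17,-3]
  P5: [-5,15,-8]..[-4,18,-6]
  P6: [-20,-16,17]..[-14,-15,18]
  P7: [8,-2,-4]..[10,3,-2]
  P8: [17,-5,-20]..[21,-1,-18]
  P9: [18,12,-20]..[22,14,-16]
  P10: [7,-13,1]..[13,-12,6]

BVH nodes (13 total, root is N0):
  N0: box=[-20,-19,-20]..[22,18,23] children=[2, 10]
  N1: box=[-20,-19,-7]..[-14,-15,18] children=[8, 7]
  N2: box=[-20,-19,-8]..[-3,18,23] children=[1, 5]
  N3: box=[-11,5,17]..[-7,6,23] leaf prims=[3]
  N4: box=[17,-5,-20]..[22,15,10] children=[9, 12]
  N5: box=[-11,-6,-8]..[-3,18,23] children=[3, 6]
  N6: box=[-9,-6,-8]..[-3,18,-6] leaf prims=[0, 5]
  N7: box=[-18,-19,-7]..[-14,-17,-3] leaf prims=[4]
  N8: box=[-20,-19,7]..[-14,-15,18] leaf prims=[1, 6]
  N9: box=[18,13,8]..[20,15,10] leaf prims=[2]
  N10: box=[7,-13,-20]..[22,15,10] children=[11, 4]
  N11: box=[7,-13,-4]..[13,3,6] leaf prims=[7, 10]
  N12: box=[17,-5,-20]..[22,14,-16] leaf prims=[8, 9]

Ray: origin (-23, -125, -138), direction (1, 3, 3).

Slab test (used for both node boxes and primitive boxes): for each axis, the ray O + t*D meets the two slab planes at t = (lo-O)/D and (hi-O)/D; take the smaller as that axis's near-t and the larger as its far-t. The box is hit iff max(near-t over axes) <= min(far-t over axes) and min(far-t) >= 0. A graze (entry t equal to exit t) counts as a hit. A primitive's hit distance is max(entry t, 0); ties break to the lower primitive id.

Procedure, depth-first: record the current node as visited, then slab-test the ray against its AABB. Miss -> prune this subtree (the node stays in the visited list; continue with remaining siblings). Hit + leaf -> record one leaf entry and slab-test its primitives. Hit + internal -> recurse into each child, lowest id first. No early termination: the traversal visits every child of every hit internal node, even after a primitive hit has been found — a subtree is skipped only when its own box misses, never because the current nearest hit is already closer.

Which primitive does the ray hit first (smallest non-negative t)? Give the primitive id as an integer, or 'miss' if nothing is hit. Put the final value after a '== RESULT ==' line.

Trace the traversal:
N0 x:[3,45] y:[106/3,143/3] z:[118/3,161/3] -> hit [118/3,45], descend [2, 10]
  N2 x:[3,20] y:[106/3,143/3] z:[130/3,161/3] -> miss, prune
  N10 x:[30,45] y:[112/3,140/3] z:[118/3,148/3] -> hit [118/3,45], descend [4, 11]
    N4 x:[40,45] y:[40,140/3] z:[118/3,148/3] -> hit [40,45], descend [9, 12]
      N9 x:[41,43] y:[46,140/3] z:[146/3,148/3] -> miss, prune
      N12 x:[40,45] y:[40,139/3] z:[118/3,122/3] -> hit [40,122/3] leaf, test {P8@t=40, P9(miss)}
    N11 x:[30,36] y:[112/3,128/3] z:[134/3,48] -> miss, prune

order=[0, 2, 10, 4, 9, 12, 11]  |boxes|=7  |leaves|=1  hit=P8

== RESULT ==
8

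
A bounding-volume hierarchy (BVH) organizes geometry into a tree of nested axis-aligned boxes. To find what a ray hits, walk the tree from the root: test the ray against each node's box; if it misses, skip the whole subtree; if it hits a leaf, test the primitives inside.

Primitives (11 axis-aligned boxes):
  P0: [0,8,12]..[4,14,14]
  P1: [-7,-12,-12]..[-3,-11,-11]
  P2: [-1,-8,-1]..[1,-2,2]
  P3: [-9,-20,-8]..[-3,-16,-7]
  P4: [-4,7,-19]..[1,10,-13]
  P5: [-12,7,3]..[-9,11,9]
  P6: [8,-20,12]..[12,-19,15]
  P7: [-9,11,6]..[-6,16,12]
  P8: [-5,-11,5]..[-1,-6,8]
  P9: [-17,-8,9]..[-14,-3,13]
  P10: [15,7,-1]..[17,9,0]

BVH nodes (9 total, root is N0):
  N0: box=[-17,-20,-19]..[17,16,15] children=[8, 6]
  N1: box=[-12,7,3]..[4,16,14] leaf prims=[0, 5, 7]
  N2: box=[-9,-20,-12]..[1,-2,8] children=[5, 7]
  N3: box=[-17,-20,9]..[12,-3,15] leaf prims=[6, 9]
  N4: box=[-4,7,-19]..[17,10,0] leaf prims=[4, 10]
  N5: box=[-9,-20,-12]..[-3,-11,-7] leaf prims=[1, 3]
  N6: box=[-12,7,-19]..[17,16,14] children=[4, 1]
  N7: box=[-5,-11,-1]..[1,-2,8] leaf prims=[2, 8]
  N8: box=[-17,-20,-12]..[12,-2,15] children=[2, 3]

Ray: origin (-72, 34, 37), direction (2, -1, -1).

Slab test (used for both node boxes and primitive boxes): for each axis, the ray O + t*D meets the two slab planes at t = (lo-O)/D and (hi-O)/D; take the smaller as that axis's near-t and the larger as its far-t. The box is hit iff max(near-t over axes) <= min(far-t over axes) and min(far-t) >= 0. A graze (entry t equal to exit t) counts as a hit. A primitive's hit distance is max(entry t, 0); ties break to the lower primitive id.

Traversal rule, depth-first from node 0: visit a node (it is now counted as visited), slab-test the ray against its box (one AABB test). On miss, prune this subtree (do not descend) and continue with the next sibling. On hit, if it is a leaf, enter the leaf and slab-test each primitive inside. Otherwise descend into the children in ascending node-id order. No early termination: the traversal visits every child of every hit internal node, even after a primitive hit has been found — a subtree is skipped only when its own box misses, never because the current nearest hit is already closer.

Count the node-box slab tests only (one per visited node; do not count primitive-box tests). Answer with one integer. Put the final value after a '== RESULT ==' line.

Walk:
N0 x:[55/2,89/2] y:[18,54] z:[22,56] -> hit [55/2,89/2], descend [6, 8]
  N6 x:[30,89/2] y:[18,27] z:[23,56] -> miss, prune
  N8 x:[55/2,42] y:[36,54] z:[22,49] -> hit [36,42], descend [2, 3]
    N2 x:[63/2,73/2] y:[36,54] z:[29,49] -> hit [36,73/2], descend [5, 7]
      N5 x:[63/2,69/2] y:[45,54] z:[44,49] -> miss, prune
      N7 x:[67/2,73/2] y:[36,45] z:[29,38] -> hit [36,73/2] leaf, test {P2@t=36, P8(miss)}
    N3 x:[55/2,42] y:[37,54] z:[22,28] -> miss, prune

7 AABB tests over nodes [0, 6, 8, 2, 5, 7, 3]; 1 leaf entered; closest P2.

== RESULT ==
7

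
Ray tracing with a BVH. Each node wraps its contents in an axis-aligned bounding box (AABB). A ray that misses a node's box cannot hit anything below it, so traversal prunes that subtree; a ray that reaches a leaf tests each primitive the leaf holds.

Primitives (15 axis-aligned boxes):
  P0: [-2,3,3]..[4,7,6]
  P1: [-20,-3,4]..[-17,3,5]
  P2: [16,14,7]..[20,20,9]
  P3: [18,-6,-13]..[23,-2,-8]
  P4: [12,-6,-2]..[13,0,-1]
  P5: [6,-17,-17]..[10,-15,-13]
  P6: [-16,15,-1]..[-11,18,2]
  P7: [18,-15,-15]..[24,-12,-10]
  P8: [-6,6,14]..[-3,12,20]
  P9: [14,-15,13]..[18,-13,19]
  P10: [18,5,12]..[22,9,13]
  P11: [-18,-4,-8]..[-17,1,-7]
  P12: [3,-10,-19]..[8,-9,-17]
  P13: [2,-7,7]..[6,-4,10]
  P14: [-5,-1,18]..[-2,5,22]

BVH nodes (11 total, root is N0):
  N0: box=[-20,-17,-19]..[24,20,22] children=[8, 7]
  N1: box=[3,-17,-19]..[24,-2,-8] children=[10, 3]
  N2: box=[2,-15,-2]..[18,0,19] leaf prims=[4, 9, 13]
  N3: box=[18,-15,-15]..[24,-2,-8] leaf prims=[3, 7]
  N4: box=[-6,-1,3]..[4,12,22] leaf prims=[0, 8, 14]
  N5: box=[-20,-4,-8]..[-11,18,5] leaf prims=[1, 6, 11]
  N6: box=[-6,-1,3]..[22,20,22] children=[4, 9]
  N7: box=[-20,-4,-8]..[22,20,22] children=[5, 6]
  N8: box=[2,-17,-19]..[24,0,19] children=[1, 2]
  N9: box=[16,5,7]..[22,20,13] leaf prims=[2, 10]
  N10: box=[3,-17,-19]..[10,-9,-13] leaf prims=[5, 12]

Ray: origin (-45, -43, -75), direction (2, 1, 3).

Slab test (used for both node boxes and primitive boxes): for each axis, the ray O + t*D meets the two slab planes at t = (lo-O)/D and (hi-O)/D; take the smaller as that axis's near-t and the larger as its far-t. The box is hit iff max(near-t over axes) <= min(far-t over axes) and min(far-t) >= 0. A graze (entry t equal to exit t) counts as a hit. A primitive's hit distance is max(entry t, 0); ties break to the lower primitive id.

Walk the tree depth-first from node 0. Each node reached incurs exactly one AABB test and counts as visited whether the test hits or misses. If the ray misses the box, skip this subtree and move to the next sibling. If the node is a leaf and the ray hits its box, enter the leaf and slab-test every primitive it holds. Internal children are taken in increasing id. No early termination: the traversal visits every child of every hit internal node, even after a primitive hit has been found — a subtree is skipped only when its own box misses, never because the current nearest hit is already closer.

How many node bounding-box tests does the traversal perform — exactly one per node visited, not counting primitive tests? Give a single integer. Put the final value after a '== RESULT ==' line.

Walk:
N0 x:[25/2,69/2] y:[26,63] z:[56/3,97/3] -> hit [26,97/3], descend [7, 8]
  N7 x:[25/2,67/2] y:[39,63] z:[67/3,97/3] -> miss, prune
  N8 x:[47/2,69/2] y:[26,43] z:[56/3,94/3] -> hit [26,94/3], descend [1, 2]
    N1 x:[24,69/2] y:[26,41] z:[56/3,67/3] -> miss, prune
    N2 x:[47/2,63/2] y:[28,43] z:[73/3,94/3] -> hit [28,94/3] leaf, test {P4(miss), P9@t=59/2, P13(miss)}

Summary -> nodes [0, 7, 8, 1, 2]; box-tests=5; leaf-entries=1; first=P9

== RESULT ==
5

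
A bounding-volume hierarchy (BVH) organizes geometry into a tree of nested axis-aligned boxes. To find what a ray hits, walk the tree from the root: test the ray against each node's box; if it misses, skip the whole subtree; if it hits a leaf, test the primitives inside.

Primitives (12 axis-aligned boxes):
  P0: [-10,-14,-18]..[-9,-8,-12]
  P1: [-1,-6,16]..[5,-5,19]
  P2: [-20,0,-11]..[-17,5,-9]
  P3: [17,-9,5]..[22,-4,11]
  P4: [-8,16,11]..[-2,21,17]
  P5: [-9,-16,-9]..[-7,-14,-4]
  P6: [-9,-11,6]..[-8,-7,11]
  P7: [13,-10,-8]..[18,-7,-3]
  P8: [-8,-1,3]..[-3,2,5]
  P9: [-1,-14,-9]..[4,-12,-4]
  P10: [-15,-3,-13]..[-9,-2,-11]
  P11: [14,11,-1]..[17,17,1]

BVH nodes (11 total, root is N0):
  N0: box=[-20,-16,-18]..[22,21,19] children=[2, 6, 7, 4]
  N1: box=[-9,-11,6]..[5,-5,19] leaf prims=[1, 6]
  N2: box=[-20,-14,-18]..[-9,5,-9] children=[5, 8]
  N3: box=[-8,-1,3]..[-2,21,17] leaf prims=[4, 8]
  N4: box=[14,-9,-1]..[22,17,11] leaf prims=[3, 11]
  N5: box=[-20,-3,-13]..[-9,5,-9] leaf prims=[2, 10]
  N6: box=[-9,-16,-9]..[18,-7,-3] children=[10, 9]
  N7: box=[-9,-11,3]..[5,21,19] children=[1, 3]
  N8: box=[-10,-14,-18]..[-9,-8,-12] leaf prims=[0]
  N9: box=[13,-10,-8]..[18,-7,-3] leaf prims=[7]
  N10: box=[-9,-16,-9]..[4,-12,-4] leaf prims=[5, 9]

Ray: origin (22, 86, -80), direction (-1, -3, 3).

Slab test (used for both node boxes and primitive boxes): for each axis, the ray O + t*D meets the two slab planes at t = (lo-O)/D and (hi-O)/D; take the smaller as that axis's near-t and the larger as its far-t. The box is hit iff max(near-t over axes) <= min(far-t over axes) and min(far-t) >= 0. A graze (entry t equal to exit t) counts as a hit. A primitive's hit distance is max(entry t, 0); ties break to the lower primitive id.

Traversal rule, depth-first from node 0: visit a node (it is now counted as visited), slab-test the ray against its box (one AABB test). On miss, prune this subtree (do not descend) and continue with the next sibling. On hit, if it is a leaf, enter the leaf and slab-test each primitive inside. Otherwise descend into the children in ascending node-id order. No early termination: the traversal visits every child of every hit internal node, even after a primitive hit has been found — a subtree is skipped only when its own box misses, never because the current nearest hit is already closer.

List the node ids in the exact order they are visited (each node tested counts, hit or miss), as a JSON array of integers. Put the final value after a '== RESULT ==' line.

Trace the traversal:
N0 x:[0,42] y:[65/3,34] z:[62/3,33] -> hit [65/3,33], descend [2, 4, 6, 7]
  N2 x:[31,42] y:[27,100/3] z:[62/3,71/3] -> miss, prune
  N4 x:[0,8] y:[23,95/3] z:[79/3,91/3] -> miss, prune
  N6 x:[4,31] y:[31,34] z:[71/3,77/3] -> miss, prune
  N7 x:[17,31] y:[65/3,97/3] z:[83/3,33] -> hit [83/3,31], descend [1, 3]
    N1 x:[17,31] y:[91/3,97/3] z:[86/3,33] -> hit [91/3,31] leaf, test {P1(miss), P6(miss)}
    N3 x:[24,30] y:[65/3,29] z:[83/3,97/3] -> hit [83/3,29] leaf, test {P4(miss), P8@t=28}

Summary -> nodes [0, 2, 4, 6, 7, 1, 3]; box-tests=7; leaf-entries=2; first=P8

== RESULT ==
[0, 2, 4, 6, 7, 1, 3]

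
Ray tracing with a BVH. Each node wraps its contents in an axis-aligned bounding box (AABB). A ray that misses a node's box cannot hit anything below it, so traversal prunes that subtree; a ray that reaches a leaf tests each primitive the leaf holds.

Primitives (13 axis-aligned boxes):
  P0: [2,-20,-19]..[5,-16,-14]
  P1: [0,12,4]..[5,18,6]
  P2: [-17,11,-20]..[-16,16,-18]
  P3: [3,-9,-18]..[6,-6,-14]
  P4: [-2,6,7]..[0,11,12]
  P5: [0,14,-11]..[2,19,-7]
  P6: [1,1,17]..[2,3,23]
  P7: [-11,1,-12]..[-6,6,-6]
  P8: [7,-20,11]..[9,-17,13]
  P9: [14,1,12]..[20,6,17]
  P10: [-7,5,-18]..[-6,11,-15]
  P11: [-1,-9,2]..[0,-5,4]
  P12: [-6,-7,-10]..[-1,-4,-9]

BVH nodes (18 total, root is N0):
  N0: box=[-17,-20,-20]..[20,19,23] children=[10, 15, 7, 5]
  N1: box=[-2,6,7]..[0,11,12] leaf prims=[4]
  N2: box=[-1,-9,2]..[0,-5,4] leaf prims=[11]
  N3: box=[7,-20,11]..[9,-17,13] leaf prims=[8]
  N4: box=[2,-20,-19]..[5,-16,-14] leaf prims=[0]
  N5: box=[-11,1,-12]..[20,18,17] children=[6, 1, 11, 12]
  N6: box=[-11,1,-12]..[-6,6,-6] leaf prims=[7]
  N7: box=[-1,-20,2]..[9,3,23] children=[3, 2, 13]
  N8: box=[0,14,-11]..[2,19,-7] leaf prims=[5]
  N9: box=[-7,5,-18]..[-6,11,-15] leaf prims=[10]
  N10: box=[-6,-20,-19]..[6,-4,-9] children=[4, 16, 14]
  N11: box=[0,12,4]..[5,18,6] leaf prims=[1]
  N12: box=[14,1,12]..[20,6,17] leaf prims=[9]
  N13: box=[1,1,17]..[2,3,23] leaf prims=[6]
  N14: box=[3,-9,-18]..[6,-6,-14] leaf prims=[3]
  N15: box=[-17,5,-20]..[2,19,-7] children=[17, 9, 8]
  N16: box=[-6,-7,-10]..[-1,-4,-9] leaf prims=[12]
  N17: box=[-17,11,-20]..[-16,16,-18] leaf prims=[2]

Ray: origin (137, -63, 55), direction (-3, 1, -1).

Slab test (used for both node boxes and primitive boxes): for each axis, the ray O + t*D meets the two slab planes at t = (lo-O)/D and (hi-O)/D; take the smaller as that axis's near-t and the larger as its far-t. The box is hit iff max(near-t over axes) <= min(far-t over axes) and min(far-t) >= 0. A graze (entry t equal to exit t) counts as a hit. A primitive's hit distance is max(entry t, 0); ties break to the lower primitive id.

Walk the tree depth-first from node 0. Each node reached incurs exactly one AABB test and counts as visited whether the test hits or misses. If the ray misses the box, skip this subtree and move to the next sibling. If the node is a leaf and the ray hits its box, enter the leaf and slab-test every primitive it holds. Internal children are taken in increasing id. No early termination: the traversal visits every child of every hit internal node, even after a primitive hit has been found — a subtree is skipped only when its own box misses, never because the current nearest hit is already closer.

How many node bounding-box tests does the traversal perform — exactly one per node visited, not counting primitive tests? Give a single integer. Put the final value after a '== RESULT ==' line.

Walk:
N0 x:[39,154/3] y:[43,82] z:[32,75] -> hit [43,154/3], descend [5, 7, 10, 15]
  N5 x:[39,148/3] y:[64,81] z:[38,67] -> miss, prune
  N7 x:[128/3,46] y:[43,66] z:[32,53] -> hit [43,46], descend [2, 3, 13]
    N2 x:[137/3,46] y:[54,58] z:[51,53] -> miss, prune
    N3 x:[128/3,130/3] y:[43,46] z:[42,44] -> hit [43,130/3] leaf, test {P8@t=43}
    N13 x:[45,136/3] y:[64,66] z:[32,38] -> miss, prune
  N10 x:[131/3,143/3] y:[43,59] z:[64,74] -> miss, prune
  N15 x:[45,154/3] y:[68,82] z:[62,75] -> miss, prune

8 AABB tests over nodes [0, 5, 7, 2, 3, 13, 10, 15]; 1 leaf entered; closest P8.

== RESULT ==
8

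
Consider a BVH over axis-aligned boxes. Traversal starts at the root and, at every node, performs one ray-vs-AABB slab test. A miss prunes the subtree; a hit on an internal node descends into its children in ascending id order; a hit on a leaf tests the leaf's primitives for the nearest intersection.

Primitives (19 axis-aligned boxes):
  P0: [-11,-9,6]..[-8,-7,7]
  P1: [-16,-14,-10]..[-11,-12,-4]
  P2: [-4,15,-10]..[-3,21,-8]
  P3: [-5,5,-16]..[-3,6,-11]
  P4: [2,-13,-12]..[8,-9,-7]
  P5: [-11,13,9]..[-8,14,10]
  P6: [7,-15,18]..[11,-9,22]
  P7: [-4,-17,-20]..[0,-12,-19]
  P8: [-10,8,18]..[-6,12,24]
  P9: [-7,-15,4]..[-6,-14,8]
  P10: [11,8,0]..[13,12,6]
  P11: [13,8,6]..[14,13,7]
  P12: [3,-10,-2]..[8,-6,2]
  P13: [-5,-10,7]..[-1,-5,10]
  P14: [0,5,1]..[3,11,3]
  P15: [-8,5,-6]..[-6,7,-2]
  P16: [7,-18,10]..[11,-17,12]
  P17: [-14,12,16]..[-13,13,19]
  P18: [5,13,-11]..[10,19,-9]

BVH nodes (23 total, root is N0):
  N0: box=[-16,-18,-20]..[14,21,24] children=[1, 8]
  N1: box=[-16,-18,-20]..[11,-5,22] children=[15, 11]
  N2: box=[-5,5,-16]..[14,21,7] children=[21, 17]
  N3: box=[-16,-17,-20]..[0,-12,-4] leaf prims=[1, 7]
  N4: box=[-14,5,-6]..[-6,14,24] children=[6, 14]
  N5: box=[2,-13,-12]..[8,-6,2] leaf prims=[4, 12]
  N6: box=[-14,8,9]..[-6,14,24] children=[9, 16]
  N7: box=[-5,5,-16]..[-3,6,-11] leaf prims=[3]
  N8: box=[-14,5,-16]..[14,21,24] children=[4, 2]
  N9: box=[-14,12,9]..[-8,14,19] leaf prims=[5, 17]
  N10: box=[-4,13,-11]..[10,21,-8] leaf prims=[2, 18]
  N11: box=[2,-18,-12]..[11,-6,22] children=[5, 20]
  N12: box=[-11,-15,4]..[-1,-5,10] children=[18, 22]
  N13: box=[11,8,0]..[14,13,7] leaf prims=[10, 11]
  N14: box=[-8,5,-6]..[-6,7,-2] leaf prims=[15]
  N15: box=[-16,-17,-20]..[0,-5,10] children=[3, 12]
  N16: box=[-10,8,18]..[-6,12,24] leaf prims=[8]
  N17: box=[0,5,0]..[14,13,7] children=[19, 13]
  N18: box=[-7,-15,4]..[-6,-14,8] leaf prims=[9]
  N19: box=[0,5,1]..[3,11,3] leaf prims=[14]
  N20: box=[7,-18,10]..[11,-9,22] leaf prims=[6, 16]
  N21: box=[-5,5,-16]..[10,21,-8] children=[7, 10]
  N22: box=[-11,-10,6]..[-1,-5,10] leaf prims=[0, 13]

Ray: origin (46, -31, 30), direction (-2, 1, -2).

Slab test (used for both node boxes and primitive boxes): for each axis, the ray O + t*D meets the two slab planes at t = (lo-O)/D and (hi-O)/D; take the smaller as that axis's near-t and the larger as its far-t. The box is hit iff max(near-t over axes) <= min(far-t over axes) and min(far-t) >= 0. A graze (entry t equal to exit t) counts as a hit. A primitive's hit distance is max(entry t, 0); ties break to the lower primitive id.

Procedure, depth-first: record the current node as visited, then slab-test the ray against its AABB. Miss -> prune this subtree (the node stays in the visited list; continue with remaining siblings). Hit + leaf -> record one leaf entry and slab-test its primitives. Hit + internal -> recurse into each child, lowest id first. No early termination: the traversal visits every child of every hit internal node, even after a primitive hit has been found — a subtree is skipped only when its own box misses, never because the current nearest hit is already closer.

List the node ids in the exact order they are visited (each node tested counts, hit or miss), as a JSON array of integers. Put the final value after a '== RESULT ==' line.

Traverse from the root:
N0 x:[16,31] y:[13,52] z:[3,25] -> hit [16,25], descend [1, 8]
  N1 x:[35/2,31] y:[13,26] z:[4,25] -> hit [35/2,25], descend [11, 15]
    N11 x:[35/2,22] y:[13,25] z:[4,21] -> hit [35/2,21], descend [5, 20]
      N5 x:[19,22] y:[18,25] z:[14,21] -> hit [19,21] leaf, test {P4@t=19, P12(miss)}
      N20 x:[35/2,39/2] y:[13,22] z:[4,10] -> miss, prune
    N15 x:[23,31] y:[14,26] z:[10,25] -> hit [23,25], descend [3, 12]
      N3 x:[23,31] y:[14,19] z:[17,25] -> miss, prune
      N12 x:[47/2,57/2] y:[16,26] z:[10,13] -> miss, prune
  N8 x:[16,30] y:[36,52] z:[3,23] -> miss, prune

Visited [0, 1, 11, 5, 20, 15, 3, 12, 8]. Tests: 9 box, 1 leaf. Nearest: P4.

== RESULT ==
[0, 1, 11, 5, 20, 15, 3, 12, 8]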